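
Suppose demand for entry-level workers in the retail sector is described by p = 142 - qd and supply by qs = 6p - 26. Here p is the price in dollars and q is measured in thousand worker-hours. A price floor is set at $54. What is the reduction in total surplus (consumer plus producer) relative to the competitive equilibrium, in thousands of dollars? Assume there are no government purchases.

525

Rearranging demand gives qd = 142 - p. Without the control the market clears where 142 - p = 6p - 26, i.e. p* = 24 and q* = 118.
Since 54 > 24, the floor is binding.
At p = 54: qd = 142 - 54 = 88 and qs = 6·54 - 26 = 298.
Quantity traded falls to 88. At q = 88 the demand price is 142 - 88 = 54 and the supply price is (26 + 88)/6 = 19.
Deadweight loss = ½ · (54 - 19) · (118 - 88) = ½ · 35 · 30 = 525.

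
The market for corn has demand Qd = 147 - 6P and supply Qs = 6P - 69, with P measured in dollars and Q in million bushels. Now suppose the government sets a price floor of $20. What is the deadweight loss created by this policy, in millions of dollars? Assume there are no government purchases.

24

In a free market, 147 - 6P = 6P - 69 gives the equilibrium P* = 18, Q* = 39.
Since 20 > 18, the floor is binding.
At P = 20: Qd = 147 - 6·20 = 27 and Qs = 6·20 - 69 = 51.
Quantity traded falls to 27. At Q = 27 the demand price is (147 - 27)/6 = 20 and the supply price is (69 + 27)/6 = 16.
Deadweight loss = ½ · (20 - 16) · (39 - 27) = ½ · 4 · 12 = 24.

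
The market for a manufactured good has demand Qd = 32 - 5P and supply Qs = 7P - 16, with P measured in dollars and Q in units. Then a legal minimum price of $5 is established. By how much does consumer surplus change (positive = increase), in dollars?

-9.5

In a free market, 32 - 5P = 7P - 16 gives the equilibrium P* = 4, Q* = 12.
Since 5 > 4, the floor is binding.
At P = 5: Qd = 32 - 5·5 = 7 and Qs = 7·5 - 16 = 19.
Consumer surplus without the control is ½ · (6.4 - 4) · 12 = 14.4.
With the floor, consumers buy 7 units at 5, so CS = ½ · (6.4 - 5) · 7 = 4.9.
Change in consumer surplus = 4.9 - 14.4 = -9.5.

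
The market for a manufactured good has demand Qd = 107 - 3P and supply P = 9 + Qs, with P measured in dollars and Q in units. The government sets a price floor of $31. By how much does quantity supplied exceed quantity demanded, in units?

8

Rearranging supply gives Qs = P - 9. In a free market, 107 - 3P = P - 9 gives the equilibrium P* = 29, Q* = 20.
Because the floor (31) lies above the market-clearing price, it is binding.
At P = 31: Qd = 107 - 3·31 = 14 and Qs = 31 - 9 = 22.
Surplus = Qs - Qd = 22 - 14 = 8.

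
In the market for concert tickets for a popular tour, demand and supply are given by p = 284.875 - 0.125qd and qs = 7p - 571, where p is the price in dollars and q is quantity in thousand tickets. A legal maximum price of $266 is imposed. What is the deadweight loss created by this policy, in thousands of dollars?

0

Rearranging demand gives qd = 2279 - 8p. Setting quantity demanded equal to quantity supplied, 2279 - 8p = 7p - 571, gives p* = 190 and q* = 759.
Since 266 is above p* = 190, the ceiling does not bind and the free-market outcome prevails.
Since the control does not bind, no trades are prevented and deadweight loss is zero.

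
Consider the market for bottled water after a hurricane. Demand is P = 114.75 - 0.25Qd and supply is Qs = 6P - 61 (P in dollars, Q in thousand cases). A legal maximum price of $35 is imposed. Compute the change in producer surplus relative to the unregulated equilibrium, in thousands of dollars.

Rearranging demand gives Qd = 459 - 4P. In a free market, 459 - 4P = 6P - 61 gives the equilibrium P* = 52, Q* = 251.
Because the ceiling (35) lies below the market-clearing price, it is binding.
At P = 35: Qd = 459 - 4·35 = 319 and Qs = 6·35 - 61 = 149.
Producer surplus without the control is ½ · (52 - 61/6) · 251 = 63001/12.
With the ceiling, producers sell 149 units at 35, so PS = ½ · (35 - 61/6) · 149 = 22201/12.
Change in producer surplus = 22201/12 - 63001/12 = -3400.

-3400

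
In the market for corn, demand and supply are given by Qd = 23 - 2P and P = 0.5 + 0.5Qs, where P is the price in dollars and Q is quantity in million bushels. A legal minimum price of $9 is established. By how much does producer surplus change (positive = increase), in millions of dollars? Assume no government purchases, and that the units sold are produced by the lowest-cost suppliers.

Rearranging supply gives Qs = 2P - 1. Without the control the market clears where 23 - 2P = 2P - 1, i.e. P* = 6 and Q* = 11.
The floor of 9 is above the equilibrium price 6, so it binds.
At P = 9: Qd = 23 - 2·9 = 5 and Qs = 2·9 - 1 = 17.
Producer surplus without the control is ½ · (6 - 0.5) · 11 = 30.25.
With the floor, 5 units are sold at 9. The supply price at Q = 5 is 3, so PS = ½ · [(9 - 0.5) + (9 - 3)] · 5 = 36.25.
Change in producer surplus = 36.25 - 30.25 = 6.

6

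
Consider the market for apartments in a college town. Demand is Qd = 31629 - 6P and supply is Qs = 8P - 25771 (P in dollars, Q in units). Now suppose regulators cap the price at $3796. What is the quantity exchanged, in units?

In a free market, 31629 - 6P = 8P - 25771 gives the equilibrium P* = 4100, Q* = 7029.
Since 3796 < 4100, the ceiling is binding.
At P = 3796: Qd = 31629 - 6·3796 = 8853 and Qs = 8·3796 - 25771 = 4597.
The quantity actually transacted is the short side, supply: 4597.

4597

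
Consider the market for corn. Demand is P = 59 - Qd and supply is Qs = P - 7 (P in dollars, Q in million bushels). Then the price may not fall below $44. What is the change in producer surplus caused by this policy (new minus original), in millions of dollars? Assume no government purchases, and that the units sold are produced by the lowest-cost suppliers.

Rearranging demand gives Qd = 59 - P. Setting quantity demanded equal to quantity supplied, 59 - P = P - 7, gives P* = 33 and Q* = 26.
Because the floor (44) lies above the market-clearing price, it is binding.
At P = 44: Qd = 59 - 44 = 15 and Qs = 44 - 7 = 37.
Producer surplus without the control is ½ · (33 - 7) · 26 = 338.
With the floor, 15 units are sold at 44. The supply price at Q = 15 is 22, so PS = ½ · [(44 - 7) + (44 - 22)] · 15 = 442.5.
Change in producer surplus = 442.5 - 338 = 104.5.

104.5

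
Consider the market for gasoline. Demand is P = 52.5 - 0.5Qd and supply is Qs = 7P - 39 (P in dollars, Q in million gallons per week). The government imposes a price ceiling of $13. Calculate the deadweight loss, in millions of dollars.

Rearranging demand gives Qd = 105 - 2P. Without the control the market clears where 105 - 2P = 7P - 39, i.e. P* = 16 and Q* = 73.
Because the ceiling (13) lies below the market-clearing price, it is binding.
At P = 13: Qd = 105 - 2·13 = 79 and Qs = 7·13 - 39 = 52.
Quantity traded falls to 52. At Q = 52 the demand price is (105 - 52)/2 = 26.5 and the supply price is (39 + 52)/7 = 13.
Deadweight loss = ½ · (26.5 - 13) · (73 - 52) = ½ · 13.5 · 21 = 141.75.

141.75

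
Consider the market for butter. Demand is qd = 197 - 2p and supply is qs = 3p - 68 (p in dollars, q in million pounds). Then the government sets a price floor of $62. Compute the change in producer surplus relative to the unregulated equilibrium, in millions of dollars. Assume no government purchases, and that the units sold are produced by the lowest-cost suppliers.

603

Equilibrium: 197 - 2p = 3p - 68, so 265 = 5p and p* = 53, q* = 91.
Because the floor (62) lies above the market-clearing price, it is binding.
At p = 62: qd = 197 - 2·62 = 73 and qs = 3·62 - 68 = 118.
Producer surplus without the control is ½ · (53 - 68/3) · 91 = 8281/6.
With the floor, 73 units are sold at 62. The supply price at q = 73 is 47, so PS = ½ · [(62 - 68/3) + (62 - 47)] · 73 = 11899/6.
Change in producer surplus = 11899/6 - 8281/6 = 603.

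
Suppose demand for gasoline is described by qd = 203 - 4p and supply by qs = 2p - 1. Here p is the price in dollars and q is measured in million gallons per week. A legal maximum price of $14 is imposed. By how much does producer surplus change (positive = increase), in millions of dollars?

Without the control the market clears where 203 - 4p = 2p - 1, i.e. p* = 34 and q* = 67.
Since 14 < 34, the ceiling is binding.
At p = 14: qd = 203 - 4·14 = 147 and qs = 2·14 - 1 = 27.
Producer surplus without the control is ½ · (34 - 0.5) · 67 = 1122.25.
With the ceiling, producers sell 27 units at 14, so PS = ½ · (14 - 0.5) · 27 = 182.25.
Change in producer surplus = 182.25 - 1122.25 = -940.

-940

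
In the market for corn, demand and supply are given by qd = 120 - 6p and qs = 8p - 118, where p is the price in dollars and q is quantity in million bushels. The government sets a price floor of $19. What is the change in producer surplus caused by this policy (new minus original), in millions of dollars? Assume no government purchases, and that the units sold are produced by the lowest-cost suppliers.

3

In a free market, 120 - 6p = 8p - 118 gives the equilibrium p* = 17, q* = 18.
The floor of 19 is above the equilibrium price 17, so it binds.
At p = 19: qd = 120 - 6·19 = 6 and qs = 8·19 - 118 = 34.
Producer surplus without the control is ½ · (17 - 14.75) · 18 = 20.25.
With the floor, 6 units are sold at 19. The supply price at q = 6 is 15.5, so PS = ½ · [(19 - 14.75) + (19 - 15.5)] · 6 = 23.25.
Change in producer surplus = 23.25 - 20.25 = 3.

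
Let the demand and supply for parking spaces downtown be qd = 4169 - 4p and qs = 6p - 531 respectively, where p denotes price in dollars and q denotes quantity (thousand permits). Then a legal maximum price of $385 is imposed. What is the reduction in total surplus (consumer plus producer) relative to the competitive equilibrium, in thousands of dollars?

In a free market, 4169 - 4p = 6p - 531 gives the equilibrium p* = 470, q* = 2289.
Because the ceiling (385) lies below the market-clearing price, it is binding.
At p = 385: qd = 4169 - 4·385 = 2629 and qs = 6·385 - 531 = 1779.
Quantity traded falls to 1779. At q = 1779 the demand price is (4169 - 1779)/4 = 597.5 and the supply price is (531 + 1779)/6 = 385.
Deadweight loss = ½ · (597.5 - 385) · (2289 - 1779) = ½ · 212.5 · 510 = 54187.5.

54187.5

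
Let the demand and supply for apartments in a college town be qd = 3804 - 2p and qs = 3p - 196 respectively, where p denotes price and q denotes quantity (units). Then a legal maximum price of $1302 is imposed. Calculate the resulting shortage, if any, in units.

0

Without the control the market clears where 3804 - 2p = 3p - 196, i.e. p* = 800 and q* = 2204.
Since 1302 is above p* = 800, the ceiling does not bind and the free-market outcome prevails.
Since the control does not bind, there is no shortage.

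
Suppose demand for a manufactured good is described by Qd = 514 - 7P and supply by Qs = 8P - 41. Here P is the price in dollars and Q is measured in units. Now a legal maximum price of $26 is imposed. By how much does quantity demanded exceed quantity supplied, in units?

Setting quantity demanded equal to quantity supplied, 514 - 7P = 8P - 41, gives P* = 37 and Q* = 255.
Since 26 < 37, the ceiling is binding.
At P = 26: Qd = 514 - 7·26 = 332 and Qs = 8·26 - 41 = 167.
Shortage = Qd - Qs = 332 - 167 = 165.

165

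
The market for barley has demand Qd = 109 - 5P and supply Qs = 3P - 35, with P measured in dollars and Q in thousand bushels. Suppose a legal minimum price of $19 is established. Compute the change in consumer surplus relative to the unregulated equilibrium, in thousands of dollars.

Setting quantity demanded equal to quantity supplied, 109 - 5P = 3P - 35, gives P* = 18 and Q* = 19.
The floor of 19 is above the equilibrium price 18, so it binds.
At P = 19: Qd = 109 - 5·19 = 14 and Qs = 3·19 - 35 = 22.
Consumer surplus without the control is ½ · (21.8 - 18) · 19 = 36.1.
With the floor, consumers buy 14 units at 19, so CS = ½ · (21.8 - 19) · 14 = 19.6.
Change in consumer surplus = 19.6 - 36.1 = -16.5.

-16.5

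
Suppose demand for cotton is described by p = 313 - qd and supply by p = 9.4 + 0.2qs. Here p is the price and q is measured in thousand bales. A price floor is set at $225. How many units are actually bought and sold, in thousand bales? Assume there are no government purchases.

Rearranging demand gives qd = 313 - p; rearranging supply gives qs = 5p - 47. Equilibrium: 313 - p = 5p - 47, so 360 = 6p and p* = 60, q* = 253.
Because the floor (225) lies above the market-clearing price, it is binding.
At p = 225: qd = 313 - 225 = 88 and qs = 5·225 - 47 = 1078.
The quantity actually transacted is the short side, demand: 88.

88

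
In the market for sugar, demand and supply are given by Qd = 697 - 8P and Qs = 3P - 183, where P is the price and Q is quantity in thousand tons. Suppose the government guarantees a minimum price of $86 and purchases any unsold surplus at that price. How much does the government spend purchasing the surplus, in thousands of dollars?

5676

In a free market, 697 - 8P = 3P - 183 gives the equilibrium P* = 80, Q* = 57.
Since 86 > 80, the floor is binding.
At P = 86: Qd = 697 - 8·86 = 9 and Qs = 3·86 - 183 = 75.
Surplus = Qs - Qd = 66.
Government expenditure = surplus × support price = 66 × 86 = 5676.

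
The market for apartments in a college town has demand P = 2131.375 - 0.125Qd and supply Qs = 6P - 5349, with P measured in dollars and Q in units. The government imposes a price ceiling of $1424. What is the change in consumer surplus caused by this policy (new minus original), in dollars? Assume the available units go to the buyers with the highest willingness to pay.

Rearranging demand gives Qd = 17051 - 8P. Setting quantity demanded equal to quantity supplied, 17051 - 8P = 6P - 5349, gives P* = 1600 and Q* = 4251.
Since 1424 < 1600, the ceiling is binding.
At P = 1424: Qd = 17051 - 8·1424 = 5659 and Qs = 6·1424 - 5349 = 3195.
Consumer surplus without the control is ½ · (2131.375 - 1600) · 4251 = 1129437.5625.
With the ceiling, 3195 units are sold at 1424 (assume they go to the highest-value buyers). The demand price at Q = 3195 is 1732, so CS = ½ · [(2131.375 - 1424) + (1732 - 1424)] · 3195 = 1622061.5625.
Change in consumer surplus = 1622061.5625 - 1129437.5625 = 492624.

492624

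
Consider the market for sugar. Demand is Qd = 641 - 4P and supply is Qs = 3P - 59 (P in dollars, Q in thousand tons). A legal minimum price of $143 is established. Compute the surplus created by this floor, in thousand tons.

Equilibrium: 641 - 4P = 3P - 59, so 700 = 7P and P* = 100, Q* = 241.
Because the floor (143) lies above the market-clearing price, it is binding.
At P = 143: Qd = 641 - 4·143 = 69 and Qs = 3·143 - 59 = 370.
Surplus = Qs - Qd = 370 - 69 = 301.

301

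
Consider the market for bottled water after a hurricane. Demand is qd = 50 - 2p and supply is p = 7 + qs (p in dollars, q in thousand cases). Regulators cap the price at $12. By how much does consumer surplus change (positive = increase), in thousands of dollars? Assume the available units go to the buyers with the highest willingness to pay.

Rearranging supply gives qs = p - 7. Equilibrium: 50 - 2p = p - 7, so 57 = 3p and p* = 19, q* = 12.
Because the ceiling (12) lies below the market-clearing price, it is binding.
At p = 12: qd = 50 - 2·12 = 26 and qs = 12 - 7 = 5.
Consumer surplus without the control is ½ · (25 - 19) · 12 = 36.
With the ceiling, 5 units are sold at 12 (assume they go to the highest-value buyers). The demand price at q = 5 is 22.5, so CS = ½ · [(25 - 12) + (22.5 - 12)] · 5 = 58.75.
Change in consumer surplus = 58.75 - 36 = 22.75.

22.75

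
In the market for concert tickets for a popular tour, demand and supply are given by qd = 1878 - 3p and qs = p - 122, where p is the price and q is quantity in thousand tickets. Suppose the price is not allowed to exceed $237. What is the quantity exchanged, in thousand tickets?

115

In a free market, 1878 - 3p = p - 122 gives the equilibrium p* = 500, q* = 378.
Since 237 < 500, the ceiling is binding.
At p = 237: qd = 1878 - 3·237 = 1167 and qs = 237 - 122 = 115.
The quantity actually transacted is the short side, supply: 115.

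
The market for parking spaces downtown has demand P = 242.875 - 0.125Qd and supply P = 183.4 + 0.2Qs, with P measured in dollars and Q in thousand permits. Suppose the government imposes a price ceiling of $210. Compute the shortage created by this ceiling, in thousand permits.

130

Rearranging demand gives Qd = 1943 - 8P; rearranging supply gives Qs = 5P - 917. Setting quantity demanded equal to quantity supplied, 1943 - 8P = 5P - 917, gives P* = 220 and Q* = 183.
Since 210 < 220, the ceiling is binding.
At P = 210: Qd = 1943 - 8·210 = 263 and Qs = 5·210 - 917 = 133.
Shortage = Qd - Qs = 263 - 133 = 130.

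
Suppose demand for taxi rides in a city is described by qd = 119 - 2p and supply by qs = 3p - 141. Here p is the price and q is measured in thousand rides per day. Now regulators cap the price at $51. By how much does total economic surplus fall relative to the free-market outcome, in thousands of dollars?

3.75

In a free market, 119 - 2p = 3p - 141 gives the equilibrium p* = 52, q* = 15.
Since 51 < 52, the ceiling is binding.
At p = 51: qd = 119 - 2·51 = 17 and qs = 3·51 - 141 = 12.
Quantity traded falls to 12. At q = 12 the demand price is (119 - 12)/2 = 53.5 and the supply price is (141 + 12)/3 = 51.
Deadweight loss = ½ · (53.5 - 51) · (15 - 12) = ½ · 2.5 · 3 = 3.75.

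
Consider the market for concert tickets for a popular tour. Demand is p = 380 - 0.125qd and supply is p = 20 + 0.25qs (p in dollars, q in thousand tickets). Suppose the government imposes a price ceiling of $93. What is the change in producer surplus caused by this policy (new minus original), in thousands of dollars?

-104542

Rearranging demand gives qd = 3040 - 8p; rearranging supply gives qs = 4p - 80. In a free market, 3040 - 8p = 4p - 80 gives the equilibrium p* = 260, q* = 960.
Because the ceiling (93) lies below the market-clearing price, it is binding.
At p = 93: qd = 3040 - 8·93 = 2296 and qs = 4·93 - 80 = 292.
Producer surplus without the control is ½ · (260 - 20) · 960 = 115200.
With the ceiling, producers sell 292 units at 93, so PS = ½ · (93 - 20) · 292 = 10658.
Change in producer surplus = 10658 - 115200 = -104542.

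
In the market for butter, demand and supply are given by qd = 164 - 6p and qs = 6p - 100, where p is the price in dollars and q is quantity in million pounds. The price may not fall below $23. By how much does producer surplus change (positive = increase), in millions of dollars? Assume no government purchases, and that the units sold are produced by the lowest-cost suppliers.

Setting quantity demanded equal to quantity supplied, 164 - 6p = 6p - 100, gives p* = 22 and q* = 32.
Because the floor (23) lies above the market-clearing price, it is binding.
At p = 23: qd = 164 - 6·23 = 26 and qs = 6·23 - 100 = 38.
Producer surplus without the control is ½ · (22 - 50/3) · 32 = 256/3.
With the floor, 26 units are sold at 23. The supply price at q = 26 is 21, so PS = ½ · [(23 - 50/3) + (23 - 21)] · 26 = 325/3.
Change in producer surplus = 325/3 - 256/3 = 23.

23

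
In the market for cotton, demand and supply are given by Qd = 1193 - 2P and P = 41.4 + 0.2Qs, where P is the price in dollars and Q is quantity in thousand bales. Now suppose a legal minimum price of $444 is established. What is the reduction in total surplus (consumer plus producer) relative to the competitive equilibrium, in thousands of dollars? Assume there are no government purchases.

83350.4

Rearranging supply gives Qs = 5P - 207. In a free market, 1193 - 2P = 5P - 207 gives the equilibrium P* = 200, Q* = 793.
Because the floor (444) lies above the market-clearing price, it is binding.
At P = 444: Qd = 1193 - 2·444 = 305 and Qs = 5·444 - 207 = 2013.
Quantity traded falls to 305. At Q = 305 the demand price is (1193 - 305)/2 = 444 and the supply price is (207 + 305)/5 = 102.4.
Deadweight loss = ½ · (444 - 102.4) · (793 - 305) = ½ · 341.6 · 488 = 83350.4.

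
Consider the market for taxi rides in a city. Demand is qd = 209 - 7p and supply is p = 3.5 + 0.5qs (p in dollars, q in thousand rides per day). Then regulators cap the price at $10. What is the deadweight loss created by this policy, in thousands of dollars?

Rearranging supply gives qs = 2p - 7. In a free market, 209 - 7p = 2p - 7 gives the equilibrium p* = 24, q* = 41.
Because the ceiling (10) lies below the market-clearing price, it is binding.
At p = 10: qd = 209 - 7·10 = 139 and qs = 2·10 - 7 = 13.
Quantity traded falls to 13. At q = 13 the demand price is (209 - 13)/7 = 28 and the supply price is (7 + 13)/2 = 10.
Deadweight loss = ½ · (28 - 10) · (41 - 13) = ½ · 18 · 28 = 252.

252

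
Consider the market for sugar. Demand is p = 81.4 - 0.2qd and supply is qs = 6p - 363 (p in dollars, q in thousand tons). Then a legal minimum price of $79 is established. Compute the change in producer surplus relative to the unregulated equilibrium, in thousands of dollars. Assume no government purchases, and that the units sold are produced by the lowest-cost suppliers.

Rearranging demand gives qd = 407 - 5p. Setting quantity demanded equal to quantity supplied, 407 - 5p = 6p - 363, gives p* = 70 and q* = 57.
Because the floor (79) lies above the market-clearing price, it is binding.
At p = 79: qd = 407 - 5·79 = 12 and qs = 6·79 - 363 = 111.
Producer surplus without the control is ½ · (70 - 60.5) · 57 = 270.75.
With the floor, 12 units are sold at 79. The supply price at q = 12 is 62.5, so PS = ½ · [(79 - 60.5) + (79 - 62.5)] · 12 = 210.
Change in producer surplus = 210 - 270.75 = -60.75.

-60.75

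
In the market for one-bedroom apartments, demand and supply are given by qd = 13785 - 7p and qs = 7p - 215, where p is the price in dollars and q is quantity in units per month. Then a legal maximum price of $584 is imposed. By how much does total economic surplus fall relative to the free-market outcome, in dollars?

Setting quantity demanded equal to quantity supplied, 13785 - 7p = 7p - 215, gives p* = 1000 and q* = 6785.
Since 584 < 1000, the ceiling is binding.
At p = 584: qd = 13785 - 7·584 = 9697 and qs = 7·584 - 215 = 3873.
Quantity traded falls to 3873. At q = 3873 the demand price is (13785 - 3873)/7 = 1416 and the supply price is (215 + 3873)/7 = 584.
Deadweight loss = ½ · (1416 - 584) · (6785 - 3873) = ½ · 832 · 2912 = 1211392.

1211392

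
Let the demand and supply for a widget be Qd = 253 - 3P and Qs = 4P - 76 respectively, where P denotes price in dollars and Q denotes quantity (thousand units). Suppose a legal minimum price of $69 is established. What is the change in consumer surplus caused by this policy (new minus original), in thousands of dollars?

-1738

Setting quantity demanded equal to quantity supplied, 253 - 3P = 4P - 76, gives P* = 47 and Q* = 112.
Since 69 > 47, the floor is binding.
At P = 69: Qd = 253 - 3·69 = 46 and Qs = 4·69 - 76 = 200.
Consumer surplus without the control is ½ · (253/3 - 47) · 112 = 6272/3.
With the floor, consumers buy 46 units at 69, so CS = ½ · (253/3 - 69) · 46 = 1058/3.
Change in consumer surplus = 1058/3 - 6272/3 = -1738.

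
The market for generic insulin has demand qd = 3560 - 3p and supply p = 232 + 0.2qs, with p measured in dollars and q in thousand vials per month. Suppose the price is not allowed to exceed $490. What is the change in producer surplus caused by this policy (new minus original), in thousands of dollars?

Rearranging supply gives qs = 5p - 1160. In a free market, 3560 - 3p = 5p - 1160 gives the equilibrium p* = 590, q* = 1790.
The ceiling of 490 is below the equilibrium price 590, so it binds.
At p = 490: qd = 3560 - 3·490 = 2090 and qs = 5·490 - 1160 = 1290.
Producer surplus without the control is ½ · (590 - 232) · 1790 = 320410.
With the ceiling, producers sell 1290 units at 490, so PS = ½ · (490 - 232) · 1290 = 166410.
Change in producer surplus = 166410 - 320410 = -154000.

-154000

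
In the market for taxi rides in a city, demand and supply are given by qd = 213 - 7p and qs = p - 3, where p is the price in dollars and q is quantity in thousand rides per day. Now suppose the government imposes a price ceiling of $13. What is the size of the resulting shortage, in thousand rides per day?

112

Equilibrium: 213 - 7p = p - 3, so 216 = 8p and p* = 27, q* = 24.
Since 13 < 27, the ceiling is binding.
At p = 13: qd = 213 - 7·13 = 122 and qs = 13 - 3 = 10.
Shortage = qd - qs = 122 - 10 = 112.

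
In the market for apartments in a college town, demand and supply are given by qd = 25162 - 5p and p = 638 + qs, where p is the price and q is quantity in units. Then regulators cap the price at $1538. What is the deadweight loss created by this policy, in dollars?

Rearranging supply gives qs = p - 638. Equilibrium: 25162 - 5p = p - 638, so 25800 = 6p and p* = 4300, q* = 3662.
Since 1538 < 4300, the ceiling is binding.
At p = 1538: qd = 25162 - 5·1538 = 17472 and qs = 1538 - 638 = 900.
Quantity traded falls to 900. At q = 900 the demand price is (25162 - 900)/5 = 4852.4 and the supply price is 638 + 900 = 1538.
Deadweight loss = ½ · (4852.4 - 1538) · (3662 - 900) = ½ · 3314.4 · 2762 = 4577186.4.

4577186.4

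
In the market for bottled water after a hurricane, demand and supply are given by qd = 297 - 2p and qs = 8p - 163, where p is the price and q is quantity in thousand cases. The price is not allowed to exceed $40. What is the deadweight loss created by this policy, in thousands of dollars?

720

Without the control the market clears where 297 - 2p = 8p - 163, i.e. p* = 46 and q* = 205.
Because the ceiling (40) lies below the market-clearing price, it is binding.
At p = 40: qd = 297 - 2·40 = 217 and qs = 8·40 - 163 = 157.
Quantity traded falls to 157. At q = 157 the demand price is (297 - 157)/2 = 70 and the supply price is (163 + 157)/8 = 40.
Deadweight loss = ½ · (70 - 40) · (205 - 157) = ½ · 30 · 48 = 720.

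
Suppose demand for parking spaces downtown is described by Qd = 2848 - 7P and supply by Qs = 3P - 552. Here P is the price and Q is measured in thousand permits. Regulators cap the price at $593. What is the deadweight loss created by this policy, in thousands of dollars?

0

Without the control the market clears where 2848 - 7P = 3P - 552, i.e. P* = 340 and Q* = 468.
Since 593 is above P* = 340, the ceiling does not bind and the free-market outcome prevails.
Since the control does not bind, no trades are prevented and deadweight loss is zero.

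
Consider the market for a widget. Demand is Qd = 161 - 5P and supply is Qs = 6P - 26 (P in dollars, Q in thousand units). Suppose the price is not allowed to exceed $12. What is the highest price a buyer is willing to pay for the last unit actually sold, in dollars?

Setting quantity demanded equal to quantity supplied, 161 - 5P = 6P - 26, gives P* = 17 and Q* = 76.
Since 12 < 17, the ceiling is binding.
At P = 12: Qd = 161 - 5·12 = 101 and Qs = 6·12 - 26 = 46.
Only 46 units reach the market. On the demand curve, the marginal buyer's willingness to pay at Q = 46 is (161 - 46)/5 = 23.

23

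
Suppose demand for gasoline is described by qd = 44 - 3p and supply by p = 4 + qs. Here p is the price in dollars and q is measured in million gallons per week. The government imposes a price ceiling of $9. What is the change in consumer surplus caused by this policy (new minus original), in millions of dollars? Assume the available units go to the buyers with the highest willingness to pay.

Rearranging supply gives qs = p - 4. Setting quantity demanded equal to quantity supplied, 44 - 3p = p - 4, gives p* = 12 and q* = 8.
The ceiling of 9 is below the equilibrium price 12, so it binds.
At p = 9: qd = 44 - 3·9 = 17 and qs = 9 - 4 = 5.
Consumer surplus without the control is ½ · (44/3 - 12) · 8 = 32/3.
With the ceiling, 5 units are sold at 9 (assume they go to the highest-value buyers). The demand price at q = 5 is 13, so CS = ½ · [(44/3 - 9) + (13 - 9)] · 5 = 145/6.
Change in consumer surplus = 145/6 - 32/3 = 13.5.

13.5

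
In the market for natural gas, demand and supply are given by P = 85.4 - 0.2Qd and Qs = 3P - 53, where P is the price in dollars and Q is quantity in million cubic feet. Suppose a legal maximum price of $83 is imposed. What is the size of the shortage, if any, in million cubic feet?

0

Rearranging demand gives Qd = 427 - 5P. In a free market, 427 - 5P = 3P - 53 gives the equilibrium P* = 60, Q* = 127.
The ceiling of 83 is above the equilibrium price 60, so it is not binding; the market clears at P* = 60, Q* = 127.
Since the control does not bind, there is no shortage.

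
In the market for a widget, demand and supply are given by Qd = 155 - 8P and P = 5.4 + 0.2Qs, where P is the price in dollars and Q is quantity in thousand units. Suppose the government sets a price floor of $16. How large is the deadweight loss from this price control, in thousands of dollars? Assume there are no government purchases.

Rearranging supply gives Qs = 5P - 27. In a free market, 155 - 8P = 5P - 27 gives the equilibrium P* = 14, Q* = 43.
Since 16 > 14, the floor is binding.
At P = 16: Qd = 155 - 8·16 = 27 and Qs = 5·16 - 27 = 53.
Quantity traded falls to 27. At Q = 27 the demand price is (155 - 27)/8 = 16 and the supply price is (27 + 27)/5 = 10.8.
Deadweight loss = ½ · (16 - 10.8) · (43 - 27) = ½ · 5.2 · 16 = 41.6.

41.6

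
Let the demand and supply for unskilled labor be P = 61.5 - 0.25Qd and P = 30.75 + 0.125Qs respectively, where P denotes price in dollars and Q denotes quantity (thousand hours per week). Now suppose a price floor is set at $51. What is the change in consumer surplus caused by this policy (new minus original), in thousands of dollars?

-620

Rearranging demand gives Qd = 246 - 4P; rearranging supply gives Qs = 8P - 246. Equilibrium: 246 - 4P = 8P - 246, so 492 = 12P and P* = 41, Q* = 82.
The floor of 51 is above the equilibrium price 41, so it binds.
At P = 51: Qd = 246 - 4·51 = 42 and Qs = 8·51 - 246 = 162.
Consumer surplus without the control is ½ · (61.5 - 41) · 82 = 840.5.
With the floor, consumers buy 42 units at 51, so CS = ½ · (61.5 - 51) · 42 = 220.5.
Change in consumer surplus = 220.5 - 840.5 = -620.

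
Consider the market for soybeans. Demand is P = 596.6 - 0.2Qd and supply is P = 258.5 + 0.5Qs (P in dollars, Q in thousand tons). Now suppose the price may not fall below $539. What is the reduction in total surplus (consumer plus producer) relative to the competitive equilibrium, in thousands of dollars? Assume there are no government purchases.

13308.75

Rearranging demand gives Qd = 2983 - 5P; rearranging supply gives Qs = 2P - 517. Without the control the market clears where 2983 - 5P = 2P - 517, i.e. P* = 500 and Q* = 483.
The floor of 539 is above the equilibrium price 500, so it binds.
At P = 539: Qd = 2983 - 5·539 = 288 and Qs = 2·539 - 517 = 561.
Quantity traded falls to 288. At Q = 288 the demand price is (2983 - 288)/5 = 539 and the supply price is (517 + 288)/2 = 402.5.
Deadweight loss = ½ · (539 - 402.5) · (483 - 288) = ½ · 136.5 · 195 = 13308.75.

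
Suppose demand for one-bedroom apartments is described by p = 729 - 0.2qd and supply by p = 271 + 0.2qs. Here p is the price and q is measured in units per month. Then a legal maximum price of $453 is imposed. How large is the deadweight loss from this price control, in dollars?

Rearranging demand gives qd = 3645 - 5p; rearranging supply gives qs = 5p - 1355. Setting quantity demanded equal to quantity supplied, 3645 - 5p = 5p - 1355, gives p* = 500 and q* = 1145.
The ceiling of 453 is below the equilibrium price 500, so it binds.
At p = 453: qd = 3645 - 5·453 = 1380 and qs = 5·453 - 1355 = 910.
Quantity traded falls to 910. At q = 910 the demand price is (3645 - 910)/5 = 547 and the supply price is (1355 + 910)/5 = 453.
Deadweight loss = ½ · (547 - 453) · (1145 - 910) = ½ · 94 · 235 = 11045.

11045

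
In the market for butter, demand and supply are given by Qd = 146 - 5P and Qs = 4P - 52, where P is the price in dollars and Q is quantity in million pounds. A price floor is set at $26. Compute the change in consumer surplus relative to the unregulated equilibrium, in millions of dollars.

Equilibrium: 146 - 5P = 4P - 52, so 198 = 9P and P* = 22, Q* = 36.
The floor of 26 is above the equilibrium price 22, so it binds.
At P = 26: Qd = 146 - 5·26 = 16 and Qs = 4·26 - 52 = 52.
Consumer surplus without the control is ½ · (29.2 - 22) · 36 = 129.6.
With the floor, consumers buy 16 units at 26, so CS = ½ · (29.2 - 26) · 16 = 25.6.
Change in consumer surplus = 25.6 - 129.6 = -104.

-104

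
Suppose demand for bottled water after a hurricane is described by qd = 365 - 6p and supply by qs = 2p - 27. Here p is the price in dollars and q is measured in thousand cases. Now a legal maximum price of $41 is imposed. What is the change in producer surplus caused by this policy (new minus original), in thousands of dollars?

-504

Setting quantity demanded equal to quantity supplied, 365 - 6p = 2p - 27, gives p* = 49 and q* = 71.
Because the ceiling (41) lies below the market-clearing price, it is binding.
At p = 41: qd = 365 - 6·41 = 119 and qs = 2·41 - 27 = 55.
Producer surplus without the control is ½ · (49 - 13.5) · 71 = 1260.25.
With the ceiling, producers sell 55 units at 41, so PS = ½ · (41 - 13.5) · 55 = 756.25.
Change in producer surplus = 756.25 - 1260.25 = -504.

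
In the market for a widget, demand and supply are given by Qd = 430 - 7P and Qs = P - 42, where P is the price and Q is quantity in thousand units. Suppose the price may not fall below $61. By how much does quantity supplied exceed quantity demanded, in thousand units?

Setting quantity demanded equal to quantity supplied, 430 - 7P = P - 42, gives P* = 59 and Q* = 17.
Because the floor (61) lies above the market-clearing price, it is binding.
At P = 61: Qd = 430 - 7·61 = 3 and Qs = 61 - 42 = 19.
Surplus = Qs - Qd = 19 - 3 = 16.

16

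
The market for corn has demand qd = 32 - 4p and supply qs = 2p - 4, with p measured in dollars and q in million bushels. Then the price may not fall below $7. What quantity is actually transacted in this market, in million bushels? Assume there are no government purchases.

4

Setting quantity demanded equal to quantity supplied, 32 - 4p = 2p - 4, gives p* = 6 and q* = 8.
Because the floor (7) lies above the market-clearing price, it is binding.
At p = 7: qd = 32 - 4·7 = 4 and qs = 2·7 - 4 = 10.
The quantity actually transacted is the short side, demand: 4.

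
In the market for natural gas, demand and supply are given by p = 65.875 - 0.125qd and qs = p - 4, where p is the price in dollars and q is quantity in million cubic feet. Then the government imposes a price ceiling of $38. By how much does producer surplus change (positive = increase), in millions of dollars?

-934.5

Rearranging demand gives qd = 527 - 8p. In a free market, 527 - 8p = p - 4 gives the equilibrium p* = 59, q* = 55.
Because the ceiling (38) lies below the market-clearing price, it is binding.
At p = 38: qd = 527 - 8·38 = 223 and qs = 38 - 4 = 34.
Producer surplus without the control is ½ · (59 - 4) · 55 = 1512.5.
With the ceiling, producers sell 34 units at 38, so PS = ½ · (38 - 4) · 34 = 578.
Change in producer surplus = 578 - 1512.5 = -934.5.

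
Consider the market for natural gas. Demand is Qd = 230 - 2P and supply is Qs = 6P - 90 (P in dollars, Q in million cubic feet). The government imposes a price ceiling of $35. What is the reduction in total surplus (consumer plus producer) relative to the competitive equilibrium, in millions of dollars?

Equilibrium: 230 - 2P = 6P - 90, so 320 = 8P and P* = 40, Q* = 150.
Because the ceiling (35) lies below the market-clearing price, it is binding.
At P = 35: Qd = 230 - 2·35 = 160 and Qs = 6·35 - 90 = 120.
Quantity traded falls to 120. At Q = 120 the demand price is (230 - 120)/2 = 55 and the supply price is (90 + 120)/6 = 35.
Deadweight loss = ½ · (55 - 35) · (150 - 120) = ½ · 20 · 30 = 300.

300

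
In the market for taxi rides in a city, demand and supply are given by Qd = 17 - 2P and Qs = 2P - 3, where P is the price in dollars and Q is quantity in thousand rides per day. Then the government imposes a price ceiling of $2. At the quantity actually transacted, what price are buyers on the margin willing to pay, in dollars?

Equilibrium: 17 - 2P = 2P - 3, so 20 = 4P and P* = 5, Q* = 7.
The ceiling of 2 is below the equilibrium price 5, so it binds.
At P = 2: Qd = 17 - 2·2 = 13 and Qs = 2·2 - 3 = 1.
Only 1 units reach the market. On the demand curve, the marginal buyer's willingness to pay at Q = 1 is (17 - 1)/2 = 8.

8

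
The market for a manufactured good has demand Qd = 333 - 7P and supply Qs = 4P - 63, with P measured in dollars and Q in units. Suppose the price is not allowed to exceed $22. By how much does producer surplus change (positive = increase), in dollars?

In a free market, 333 - 7P = 4P - 63 gives the equilibrium P* = 36, Q* = 81.
Because the ceiling (22) lies below the market-clearing price, it is binding.
At P = 22: Qd = 333 - 7·22 = 179 and Qs = 4·22 - 63 = 25.
Producer surplus without the control is ½ · (36 - 15.75) · 81 = 820.125.
With the ceiling, producers sell 25 units at 22, so PS = ½ · (22 - 15.75) · 25 = 78.125.
Change in producer surplus = 78.125 - 820.125 = -742.

-742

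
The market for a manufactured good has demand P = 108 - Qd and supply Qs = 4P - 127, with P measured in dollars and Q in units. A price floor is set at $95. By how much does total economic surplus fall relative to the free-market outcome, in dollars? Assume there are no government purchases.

Rearranging demand gives Qd = 108 - P. In a free market, 108 - P = 4P - 127 gives the equilibrium P* = 47, Q* = 61.
Because the floor (95) lies above the market-clearing price, it is binding.
At P = 95: Qd = 108 - 95 = 13 and Qs = 4·95 - 127 = 253.
Quantity traded falls to 13. At Q = 13 the demand price is 108 - 13 = 95 and the supply price is (127 + 13)/4 = 35.
Deadweight loss = ½ · (95 - 35) · (61 - 13) = ½ · 60 · 48 = 1440.

1440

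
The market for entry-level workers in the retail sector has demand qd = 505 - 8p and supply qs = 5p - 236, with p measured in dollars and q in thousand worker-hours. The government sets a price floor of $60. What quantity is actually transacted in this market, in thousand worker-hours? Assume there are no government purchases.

25

Setting quantity demanded equal to quantity supplied, 505 - 8p = 5p - 236, gives p* = 57 and q* = 49.
Since 60 > 57, the floor is binding.
At p = 60: qd = 505 - 8·60 = 25 and qs = 5·60 - 236 = 64.
The quantity actually transacted is the short side, demand: 25.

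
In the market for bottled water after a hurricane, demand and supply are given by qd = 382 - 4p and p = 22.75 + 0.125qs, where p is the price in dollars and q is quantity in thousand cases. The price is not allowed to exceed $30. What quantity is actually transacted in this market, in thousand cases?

Rearranging supply gives qs = 8p - 182. In a free market, 382 - 4p = 8p - 182 gives the equilibrium p* = 47, q* = 194.
Because the ceiling (30) lies below the market-clearing price, it is binding.
At p = 30: qd = 382 - 4·30 = 262 and qs = 8·30 - 182 = 58.
The quantity actually transacted is the short side, supply: 58.

58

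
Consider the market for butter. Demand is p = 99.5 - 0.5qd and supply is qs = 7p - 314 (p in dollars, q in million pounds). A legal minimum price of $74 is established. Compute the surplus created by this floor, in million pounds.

Rearranging demand gives qd = 199 - 2p. Without the control the market clears where 199 - 2p = 7p - 314, i.e. p* = 57 and q* = 85.
Because the floor (74) lies above the market-clearing price, it is binding.
At p = 74: qd = 199 - 2·74 = 51 and qs = 7·74 - 314 = 204.
Surplus = qs - qd = 204 - 51 = 153.

153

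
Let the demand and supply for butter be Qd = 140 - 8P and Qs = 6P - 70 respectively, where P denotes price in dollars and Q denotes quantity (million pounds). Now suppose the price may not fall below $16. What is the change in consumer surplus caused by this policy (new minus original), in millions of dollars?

-16

In a free market, 140 - 8P = 6P - 70 gives the equilibrium P* = 15, Q* = 20.
Because the floor (16) lies above the market-clearing price, it is binding.
At P = 16: Qd = 140 - 8·16 = 12 and Qs = 6·16 - 70 = 26.
Consumer surplus without the control is ½ · (17.5 - 15) · 20 = 25.
With the floor, consumers buy 12 units at 16, so CS = ½ · (17.5 - 16) · 12 = 9.
Change in consumer surplus = 9 - 25 = -16.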